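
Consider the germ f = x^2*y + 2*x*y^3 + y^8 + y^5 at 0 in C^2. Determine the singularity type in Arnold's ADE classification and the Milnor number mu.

Type D9, Milnor number mu = 9.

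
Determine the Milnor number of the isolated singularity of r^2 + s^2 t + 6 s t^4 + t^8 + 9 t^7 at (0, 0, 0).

9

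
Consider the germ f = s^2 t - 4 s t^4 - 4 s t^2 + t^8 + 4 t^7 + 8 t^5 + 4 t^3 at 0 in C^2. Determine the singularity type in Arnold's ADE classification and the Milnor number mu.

Type D_9, Milnor number mu = 9.

The Hessian of f at 0 has rank 0. Corank 2; j^3 = t*(s - 2*t)^2 has shape L^2 M (L != M), so D-series; mu = 9 gives D_9.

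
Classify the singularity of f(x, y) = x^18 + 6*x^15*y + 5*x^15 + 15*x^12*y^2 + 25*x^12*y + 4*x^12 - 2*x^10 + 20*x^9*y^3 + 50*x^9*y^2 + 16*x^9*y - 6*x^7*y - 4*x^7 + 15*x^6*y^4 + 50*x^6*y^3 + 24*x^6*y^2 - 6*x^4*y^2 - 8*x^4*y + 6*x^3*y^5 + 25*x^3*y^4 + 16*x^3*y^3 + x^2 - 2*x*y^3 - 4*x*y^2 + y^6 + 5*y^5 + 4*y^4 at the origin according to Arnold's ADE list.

The Hessian of f at 0 is [[2, 0], [0, 0]] with rank 1, so corank 1. A Groebner basis of the Jacobian ideal J(f) in C{x,y} is {-x + y^3 + 2*y^2, x^2, x*y - 2*x + 4*y^2}; counting standard monomials gives mu = 4. Corank 1: A-series; mu = 4 gives A_4.

A_4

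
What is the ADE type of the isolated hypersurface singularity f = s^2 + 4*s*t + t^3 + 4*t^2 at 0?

A_{2}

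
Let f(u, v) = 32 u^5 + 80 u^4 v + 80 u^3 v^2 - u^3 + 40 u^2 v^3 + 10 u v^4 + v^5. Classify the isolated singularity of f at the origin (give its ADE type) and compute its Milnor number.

Type E8, Milnor number mu = 8.

The Hessian of f at 0 has rank 0. Corank 2; j^3 = -u^3 is a perfect cube, so E-series; the 5-jet and mu = 8 give E_8.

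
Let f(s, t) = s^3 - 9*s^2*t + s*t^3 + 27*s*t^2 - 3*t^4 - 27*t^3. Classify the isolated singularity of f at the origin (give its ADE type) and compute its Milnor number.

Type E_{7}, Milnor number mu = 7.

The Hessian of f at 0 has rank 0. Corank 2; j^3 = (s - 3*t)^3 is a perfect cube, so E-series; the 4-jet and mu = 7 give E_7.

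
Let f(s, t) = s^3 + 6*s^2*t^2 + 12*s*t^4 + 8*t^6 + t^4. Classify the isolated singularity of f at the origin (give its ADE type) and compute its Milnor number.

Type E6, Milnor number mu = 6.

The Hessian of f at 0 has rank 0. Corank 2; j^3 = s^3 is a perfect cube, so E-series; the 4-jet and mu = 6 give E_6.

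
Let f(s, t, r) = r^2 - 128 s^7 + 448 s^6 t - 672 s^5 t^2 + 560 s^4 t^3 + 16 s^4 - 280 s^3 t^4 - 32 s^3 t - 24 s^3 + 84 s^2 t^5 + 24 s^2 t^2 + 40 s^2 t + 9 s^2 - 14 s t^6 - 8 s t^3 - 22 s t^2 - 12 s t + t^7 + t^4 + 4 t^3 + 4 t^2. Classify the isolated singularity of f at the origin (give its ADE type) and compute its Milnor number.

Type A6, Milnor number mu = 6.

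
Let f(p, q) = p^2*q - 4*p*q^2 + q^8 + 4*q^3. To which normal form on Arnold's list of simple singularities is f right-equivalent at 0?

The Hessian of f at 0 has rank 0. Corank 2; j^3 = q*(p - 2*q)^2 has shape L^2 M (L != M), so D-series; mu = 9 gives D_9.

D_9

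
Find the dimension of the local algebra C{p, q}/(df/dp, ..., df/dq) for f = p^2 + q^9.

The Hessian of f at 0 has rank 1. Corank 1: A-series; mu = 8 gives A_8.

8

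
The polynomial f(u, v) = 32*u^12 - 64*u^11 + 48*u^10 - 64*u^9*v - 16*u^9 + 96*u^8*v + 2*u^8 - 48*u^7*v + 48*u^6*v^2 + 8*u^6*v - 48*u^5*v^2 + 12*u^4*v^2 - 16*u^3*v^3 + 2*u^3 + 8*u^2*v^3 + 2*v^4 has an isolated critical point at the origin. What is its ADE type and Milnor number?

Type E6, Milnor number mu = 6.

The Hessian of f at 0 has rank 0. Corank 2; j^3 = 2*u^3 is a perfect cube, so E-series; the 4-jet and mu = 6 give E_6.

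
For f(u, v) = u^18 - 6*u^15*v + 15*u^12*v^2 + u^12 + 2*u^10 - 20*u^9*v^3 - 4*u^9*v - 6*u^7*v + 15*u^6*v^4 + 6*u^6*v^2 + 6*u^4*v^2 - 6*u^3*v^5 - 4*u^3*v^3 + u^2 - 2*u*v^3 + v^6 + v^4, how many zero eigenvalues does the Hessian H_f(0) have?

1

Hessian at 0 has rank 1.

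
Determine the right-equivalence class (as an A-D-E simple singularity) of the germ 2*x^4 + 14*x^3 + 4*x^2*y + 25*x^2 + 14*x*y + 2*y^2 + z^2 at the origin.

The Hessian of f at 0 has rank 3. Corank 0: nondegenerate Morse point, so A_1.

A1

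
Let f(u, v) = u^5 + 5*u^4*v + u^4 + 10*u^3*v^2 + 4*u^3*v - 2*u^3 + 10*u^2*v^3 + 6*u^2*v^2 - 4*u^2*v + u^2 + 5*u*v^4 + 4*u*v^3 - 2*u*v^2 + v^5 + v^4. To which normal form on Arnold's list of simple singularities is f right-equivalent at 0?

A4

The Hessian of f at 0 has rank 1. Corank 1: A-series; mu = 4 gives A_4.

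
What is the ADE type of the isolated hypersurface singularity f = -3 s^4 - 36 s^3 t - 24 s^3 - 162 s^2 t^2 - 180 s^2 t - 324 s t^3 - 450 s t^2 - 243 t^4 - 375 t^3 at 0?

The Hessian of f at 0 has rank 0. Corank 2; j^3 = -3*(2*s + 5*t)^3 is a perfect cube, so E-series; the 4-jet and mu = 6 give E_6.

E_{6}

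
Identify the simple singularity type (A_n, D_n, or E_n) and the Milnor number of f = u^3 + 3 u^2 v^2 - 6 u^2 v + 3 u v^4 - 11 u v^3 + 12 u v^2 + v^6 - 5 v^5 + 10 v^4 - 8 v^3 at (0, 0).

Type E_{7}, Milnor number mu = 7.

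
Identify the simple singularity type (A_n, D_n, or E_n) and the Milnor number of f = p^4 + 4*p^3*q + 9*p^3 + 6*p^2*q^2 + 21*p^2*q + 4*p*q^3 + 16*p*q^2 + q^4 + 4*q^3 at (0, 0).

The Hessian of f at 0 is [[0, 0], [0, 0]] with rank 0, so corank 2. A Groebner basis of the Jacobian ideal J(f) in C{p,q} is {p*q^2 + 27*p*q/2 + 9*q^2, -81*p*q/4 + q^3 - 27*q^2/2, p^2 + 5*p*q/3 + 2*q^2/3}; counting standard monomials gives mu = 5. Corank 2; j^3 = (p + q)*(3*p + 2*q)^2 has shape L^2 M (L != M), so D-series; mu = 5 gives D_5.

Type D_{5}, Milnor number mu = 5.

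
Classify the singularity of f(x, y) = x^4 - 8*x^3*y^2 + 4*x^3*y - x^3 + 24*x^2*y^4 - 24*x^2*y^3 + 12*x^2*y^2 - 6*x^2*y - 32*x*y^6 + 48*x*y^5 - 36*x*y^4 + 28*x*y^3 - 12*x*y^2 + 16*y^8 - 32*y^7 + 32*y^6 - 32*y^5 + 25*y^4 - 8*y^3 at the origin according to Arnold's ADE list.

The Hessian of f at 0 is [[0, 0], [0, 0]] with rank 0, so corank 2. A Groebner basis of the Jacobian ideal J(f) in C{x,y} is {x^3 + 3*x^2 + 12*x*y + 12*y^2, x^2*y - 2*x^2 - 8*x*y - 8*y^2, 5*x^2/4 + x*y^2 + 5*x*y + 5*y^2, -3*x^2/4 - 3*x*y + y^3 - 3*y^2}; counting standard monomials gives mu = 6. Corank 2; j^3 = -(x + 2*y)^3 is a perfect cube, so E-series; the 4-jet and mu = 6 give E_6.

E6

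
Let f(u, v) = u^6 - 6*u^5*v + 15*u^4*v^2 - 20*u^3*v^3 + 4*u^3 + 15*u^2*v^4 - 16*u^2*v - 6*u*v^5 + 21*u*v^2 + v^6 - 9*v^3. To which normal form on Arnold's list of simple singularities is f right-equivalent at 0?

D_7

The Hessian of f at 0 has rank 0. Corank 2; j^3 = (u - v)*(2*u - 3*v)^2 has shape L^2 M (L != M), so D-series; mu = 7 gives D_7.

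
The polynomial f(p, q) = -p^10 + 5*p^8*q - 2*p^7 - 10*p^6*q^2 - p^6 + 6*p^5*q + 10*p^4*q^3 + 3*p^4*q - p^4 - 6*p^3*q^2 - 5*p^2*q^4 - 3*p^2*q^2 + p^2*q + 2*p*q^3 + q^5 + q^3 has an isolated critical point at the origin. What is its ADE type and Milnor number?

Type D4, Milnor number mu = 4.

The Hessian of f at 0 is [[0, 0], [0, 0]] with rank 0, so corank 2. A Groebner basis of the Jacobian ideal J(f) in C{p,q} is {q^3, p^2 + 3*q^2, p*q}; counting standard monomials gives mu = 4. Corank 2; j^3 = q*(p^2 + q^2) splits into three distinct lines over C (the quadratic factor has nonzero discriminant), so D_4.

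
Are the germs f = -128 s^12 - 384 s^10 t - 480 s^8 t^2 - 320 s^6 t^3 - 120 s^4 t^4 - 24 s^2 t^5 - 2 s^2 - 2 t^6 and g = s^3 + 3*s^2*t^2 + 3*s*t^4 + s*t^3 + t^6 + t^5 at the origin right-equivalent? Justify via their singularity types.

The Hessian of f at 0 has rank 1. Corank 1: A-series; mu = 5 gives A_5. The Hessian of g at 0 has rank 0. Corank 2; j^3 = s^3 is a perfect cube, so E-series; the 4-jet and mu = 7 give E_7. f is A_5 but g is E_7, hence not right-equivalent.

No.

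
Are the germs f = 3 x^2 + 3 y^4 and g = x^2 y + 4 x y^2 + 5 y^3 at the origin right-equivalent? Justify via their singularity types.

The Hessian of f at 0 is [[6, 0], [0, 0]] with rank 1, so corank 1. A Groebner basis of the Jacobian ideal J(f) in C{x,y} is {y^3, x}; counting standard monomials gives mu = 3. Corank 1: A-series; mu = 3 gives A_3. The Hessian of g at 0 is [[0, 0], [0, 0]] with rank 0, so corank 2. A Groebner basis of the Jacobian ideal J(g) in C{x,y} is {y^3, x^2 - y^2, x*y + 2*y^2}; counting standard monomials gives mu = 4. Corank 2; j^3 = y*(x^2 + 4*x*y + 5*y^2) splits into three distinct lines over C (the quadratic factor has nonzero discriminant), so D_4. f is A_3 but g is D_4, hence not right-equivalent.

No.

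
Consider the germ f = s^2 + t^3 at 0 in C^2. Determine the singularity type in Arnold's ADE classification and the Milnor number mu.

Type A_2, Milnor number mu = 2.

The Hessian of f at 0 has rank 1. Corank 1: A-series; mu = 2 gives A_2.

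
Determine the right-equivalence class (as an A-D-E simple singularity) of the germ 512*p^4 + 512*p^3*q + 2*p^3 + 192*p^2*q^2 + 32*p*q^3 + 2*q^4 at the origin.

E_6

The Hessian of f at 0 has rank 0. Corank 2; j^3 = 2*p^3 is a perfect cube, so E-series; the 4-jet and mu = 6 give E_6.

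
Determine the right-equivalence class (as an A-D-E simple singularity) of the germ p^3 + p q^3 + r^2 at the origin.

E_7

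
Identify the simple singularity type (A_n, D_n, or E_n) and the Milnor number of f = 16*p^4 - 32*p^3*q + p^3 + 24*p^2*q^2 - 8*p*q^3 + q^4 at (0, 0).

Type E_{6}, Milnor number mu = 6.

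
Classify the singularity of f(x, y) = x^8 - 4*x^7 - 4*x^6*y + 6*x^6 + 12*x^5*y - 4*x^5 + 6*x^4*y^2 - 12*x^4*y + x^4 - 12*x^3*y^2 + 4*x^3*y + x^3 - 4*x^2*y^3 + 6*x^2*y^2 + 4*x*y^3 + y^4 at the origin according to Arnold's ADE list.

The Hessian of f at 0 has rank 0. Corank 2; j^3 = x^3 is a perfect cube, so E-series; the 4-jet and mu = 6 give E_6.

E_{6}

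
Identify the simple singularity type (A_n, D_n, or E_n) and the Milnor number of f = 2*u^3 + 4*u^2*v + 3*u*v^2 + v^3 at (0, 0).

Type D_{4}, Milnor number mu = 4.

The Hessian of f at 0 is [[0, 0], [0, 0]] with rank 0, so corank 2. A Groebner basis of the Jacobian ideal J(f) in C{u,v} is {v^3, u^2 - 3*v^2/2, u*v + 3*v^2/2}; counting standard monomials gives mu = 4. Corank 2; j^3 = (u + v)*(2*u^2 + 2*u*v + v^2) splits into three distinct lines over C (the quadratic factor has nonzero discriminant), so D_4.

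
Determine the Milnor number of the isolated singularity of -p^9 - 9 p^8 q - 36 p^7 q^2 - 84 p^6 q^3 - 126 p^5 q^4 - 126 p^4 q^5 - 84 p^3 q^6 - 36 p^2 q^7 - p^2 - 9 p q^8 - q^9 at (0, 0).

8

The Hessian of f at 0 has rank 1. Corank 1: A-series; mu = 8 gives A_8.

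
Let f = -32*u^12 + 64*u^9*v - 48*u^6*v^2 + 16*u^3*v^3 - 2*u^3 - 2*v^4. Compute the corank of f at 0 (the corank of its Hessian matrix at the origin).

2

Hessian at 0 has rank 0.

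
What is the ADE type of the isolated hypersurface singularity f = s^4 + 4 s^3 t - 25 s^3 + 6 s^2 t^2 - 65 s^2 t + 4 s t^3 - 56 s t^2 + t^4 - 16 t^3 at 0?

D5

The Hessian of f at 0 is [[0, 0], [0, 0]] with rank 0, so corank 2. A Groebner basis of the Jacobian ideal J(f) in C{s,t} is {s*t^2 - 125*s*t - 100*t^2, 625*s*t/4 + t^3 + 125*t^2, s^2 + 9*s*t/5 + 4*t^2/5}; counting standard monomials gives mu = 5. Corank 2; j^3 = -(s + t)*(5*s + 4*t)^2 has shape L^2 M (L != M), so D-series; mu = 5 gives D_5.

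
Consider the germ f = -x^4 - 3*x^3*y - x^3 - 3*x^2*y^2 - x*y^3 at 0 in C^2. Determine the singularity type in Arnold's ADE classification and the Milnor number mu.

Type E_7, Milnor number mu = 7.

The Hessian of f at 0 is [[0, 0], [0, 0]] with rank 0, so corank 2. A Groebner basis of the Jacobian ideal J(f) in C{x,y} is {3*x^2 + y^4 + y^3, x^3, x^2*y - x^2 - y^3/3, 2*x^2 + x*y^2 + 2*y^3/3}; counting standard monomials gives mu = 7. Corank 2; j^3 = -x^3 is a perfect cube, so E-series; the 4-jet and mu = 7 give E_7.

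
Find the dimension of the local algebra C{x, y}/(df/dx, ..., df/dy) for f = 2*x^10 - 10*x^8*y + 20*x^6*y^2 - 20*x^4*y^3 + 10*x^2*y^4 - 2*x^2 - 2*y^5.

4

The Hessian of f at 0 is [[-4, 0], [0, 0]] with rank 1, so corank 1. A Groebner basis of the Jacobian ideal J(f) in C{x,y} is {y^4, x}; counting standard monomials gives mu = 4. Corank 1: A-series; mu = 4 gives A_4.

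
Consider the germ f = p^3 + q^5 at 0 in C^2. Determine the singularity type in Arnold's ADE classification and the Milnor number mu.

Type E8, Milnor number mu = 8.

The Hessian of f at 0 has rank 0. Corank 2; j^3 = p^3 is a perfect cube, so E-series; the 5-jet and mu = 8 give E_8.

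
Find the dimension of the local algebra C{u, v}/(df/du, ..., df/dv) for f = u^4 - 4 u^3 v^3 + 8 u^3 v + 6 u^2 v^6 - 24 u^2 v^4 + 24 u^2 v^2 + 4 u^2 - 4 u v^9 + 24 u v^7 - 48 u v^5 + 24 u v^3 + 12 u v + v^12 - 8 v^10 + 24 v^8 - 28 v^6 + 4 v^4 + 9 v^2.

The Hessian of f at 0 is [[8, 12], [12, 18]] with rank 1, so corank 1. A Groebner basis of the Jacobian ideal J(f) in C{u,v} is {v^3, u + 3*v/2}; counting standard monomials gives mu = 3. Corank 1: A-series; mu = 3 gives A_3.

3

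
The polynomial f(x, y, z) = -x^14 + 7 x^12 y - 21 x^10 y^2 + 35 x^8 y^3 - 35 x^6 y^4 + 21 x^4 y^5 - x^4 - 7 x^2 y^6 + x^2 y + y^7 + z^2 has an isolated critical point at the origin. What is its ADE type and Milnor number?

Type D8, Milnor number mu = 8.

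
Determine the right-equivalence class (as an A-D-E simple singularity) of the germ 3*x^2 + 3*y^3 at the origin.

A_2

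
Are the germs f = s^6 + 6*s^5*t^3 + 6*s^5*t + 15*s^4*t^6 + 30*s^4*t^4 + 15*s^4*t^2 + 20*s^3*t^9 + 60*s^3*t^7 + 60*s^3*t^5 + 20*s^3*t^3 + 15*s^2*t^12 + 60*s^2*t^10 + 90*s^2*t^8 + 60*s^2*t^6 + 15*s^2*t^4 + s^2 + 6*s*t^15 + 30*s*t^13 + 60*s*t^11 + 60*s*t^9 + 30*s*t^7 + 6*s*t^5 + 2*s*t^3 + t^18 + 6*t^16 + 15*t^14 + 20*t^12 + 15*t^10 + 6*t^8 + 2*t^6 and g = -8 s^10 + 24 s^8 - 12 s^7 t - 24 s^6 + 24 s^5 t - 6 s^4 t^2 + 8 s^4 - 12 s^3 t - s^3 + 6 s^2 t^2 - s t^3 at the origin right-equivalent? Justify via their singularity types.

No.

The Hessian of f at 0 has rank 1. Corank 1: A-series; mu = 5 gives A_5. The Hessian of g at 0 has rank 0. Corank 2; j^3 = -s^3 is a perfect cube, so E-series; the 4-jet and mu = 7 give E_7. f is A_5 but g is E_7, hence not right-equivalent.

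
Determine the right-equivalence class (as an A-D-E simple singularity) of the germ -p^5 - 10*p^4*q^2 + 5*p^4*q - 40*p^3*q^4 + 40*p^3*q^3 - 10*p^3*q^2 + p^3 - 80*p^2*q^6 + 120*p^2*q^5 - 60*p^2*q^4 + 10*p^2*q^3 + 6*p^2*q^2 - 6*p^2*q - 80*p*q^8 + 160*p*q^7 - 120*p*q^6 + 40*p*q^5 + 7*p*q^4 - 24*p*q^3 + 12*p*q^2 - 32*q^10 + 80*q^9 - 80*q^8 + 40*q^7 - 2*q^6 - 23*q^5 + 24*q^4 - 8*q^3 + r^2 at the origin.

The Hessian of f at 0 has rank 1. Corank 2; j^3 = (p - 2*q)^3 is a perfect cube, so E-series; the 5-jet and mu = 8 give E_8.

E_8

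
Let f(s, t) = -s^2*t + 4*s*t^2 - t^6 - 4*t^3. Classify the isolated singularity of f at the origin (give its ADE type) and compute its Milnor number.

The Hessian of f at 0 has rank 0. Corank 2; j^3 = -t*(s - 2*t)^2 has shape L^2 M (L != M), so D-series; mu = 7 gives D_7.

Type D_7, Milnor number mu = 7.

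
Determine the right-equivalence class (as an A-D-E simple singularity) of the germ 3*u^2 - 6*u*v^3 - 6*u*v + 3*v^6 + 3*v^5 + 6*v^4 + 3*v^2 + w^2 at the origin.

The Hessian of f at 0 is [[6, -6, 0], [-6, 6, 0], [0, 0, 2]] with rank 2, so corank 1. A Groebner basis of the Jacobian ideal J(f) in C{u,v,w} is {-u + v^3 + v, u^2 - v^2, u*v - v^2, w}; counting standard monomials gives mu = 4. Corank 1: A-series; mu = 4 gives A_4.

A_{4}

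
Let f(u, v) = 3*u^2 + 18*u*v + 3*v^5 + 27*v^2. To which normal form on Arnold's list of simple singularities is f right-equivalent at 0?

The Hessian of f at 0 is [[6, 18], [18, 54]] with rank 1, so corank 1. A Groebner basis of the Jacobian ideal J(f) in C{u,v} is {v^4, u + 3*v}; counting standard monomials gives mu = 4. Corank 1: A-series; mu = 4 gives A_4.

A_{4}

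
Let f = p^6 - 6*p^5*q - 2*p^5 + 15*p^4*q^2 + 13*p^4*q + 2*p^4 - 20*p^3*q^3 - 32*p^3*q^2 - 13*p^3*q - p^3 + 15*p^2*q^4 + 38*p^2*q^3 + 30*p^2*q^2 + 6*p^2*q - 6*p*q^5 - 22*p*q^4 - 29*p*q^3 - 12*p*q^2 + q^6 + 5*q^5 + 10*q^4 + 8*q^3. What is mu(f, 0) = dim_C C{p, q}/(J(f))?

7

The Hessian of f at 0 has rank 0. Corank 2; j^3 = -(p - 2*q)^3 is a perfect cube, so E-series; the 4-jet and mu = 7 give E_7.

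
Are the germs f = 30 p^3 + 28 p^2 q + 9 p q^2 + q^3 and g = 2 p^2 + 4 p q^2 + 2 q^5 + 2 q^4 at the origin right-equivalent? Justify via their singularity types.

The Hessian of f at 0 has rank 0. Corank 2; j^3 = (3*p + q)*(10*p^2 + 6*p*q + q^2) splits into three distinct lines over C (the quadratic factor has nonzero discriminant), so D_4. The Hessian of g at 0 has rank 1. Corank 1: A-series; mu = 4 gives A_4. f is D_4 but g is A_4, hence not right-equivalent.

No.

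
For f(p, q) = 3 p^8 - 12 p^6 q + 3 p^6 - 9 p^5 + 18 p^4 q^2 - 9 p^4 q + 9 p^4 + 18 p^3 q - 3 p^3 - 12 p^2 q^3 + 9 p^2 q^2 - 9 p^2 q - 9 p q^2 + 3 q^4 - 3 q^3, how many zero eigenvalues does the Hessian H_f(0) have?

2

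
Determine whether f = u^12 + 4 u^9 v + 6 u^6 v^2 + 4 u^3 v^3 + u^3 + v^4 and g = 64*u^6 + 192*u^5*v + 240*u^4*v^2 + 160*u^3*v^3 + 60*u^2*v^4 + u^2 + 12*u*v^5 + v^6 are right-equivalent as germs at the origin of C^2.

No.

The Hessian of f at 0 is [[0, 0], [0, 0]] with rank 0, so corank 2. A Groebner basis of the Jacobian ideal J(f) in C{u,v} is {v^3, u^2}; counting standard monomials gives mu = 6. Corank 2; j^3 = u^3 is a perfect cube, so E-series; the 4-jet and mu = 6 give E_6. The Hessian of g at 0 is [[2, 0], [0, 0]] with rank 1, so corank 1. A Groebner basis of the Jacobian ideal J(g) in C{u,v} is {v^5, u}; counting standard monomials gives mu = 5. Corank 1: A-series; mu = 5 gives A_5. f is E_6 but g is A_5, hence not right-equivalent.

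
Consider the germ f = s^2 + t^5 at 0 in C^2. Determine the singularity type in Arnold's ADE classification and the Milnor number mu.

Type A4, Milnor number mu = 4.

The Hessian of f at 0 has rank 1. Corank 1: A-series; mu = 4 gives A_4.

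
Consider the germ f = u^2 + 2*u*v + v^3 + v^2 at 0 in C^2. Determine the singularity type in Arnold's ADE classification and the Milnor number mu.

The Hessian of f at 0 has rank 1. Corank 1: A-series; mu = 2 gives A_2.

Type A2, Milnor number mu = 2.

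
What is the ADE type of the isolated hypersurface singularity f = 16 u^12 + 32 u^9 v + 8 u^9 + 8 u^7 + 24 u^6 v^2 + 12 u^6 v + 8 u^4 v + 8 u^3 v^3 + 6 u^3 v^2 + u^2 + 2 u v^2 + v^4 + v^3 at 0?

The Hessian of f at 0 has rank 1. Corank 1: A-series; mu = 2 gives A_2.

A2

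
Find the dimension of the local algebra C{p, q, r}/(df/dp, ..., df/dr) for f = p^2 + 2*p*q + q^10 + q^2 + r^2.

9

The Hessian of f at 0 has rank 2. Corank 1: A-series; mu = 9 gives A_9.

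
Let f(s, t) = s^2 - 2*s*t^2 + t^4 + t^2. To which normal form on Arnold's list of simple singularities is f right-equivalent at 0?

The Hessian of f at 0 has rank 2. Corank 0: nondegenerate Morse point, so A_1.

A_{1}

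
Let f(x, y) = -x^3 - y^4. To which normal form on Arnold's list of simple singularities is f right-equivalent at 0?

The Hessian of f at 0 has rank 0. Corank 2; j^3 = -x^3 is a perfect cube, so E-series; the 4-jet and mu = 6 give E_6.

E_{6}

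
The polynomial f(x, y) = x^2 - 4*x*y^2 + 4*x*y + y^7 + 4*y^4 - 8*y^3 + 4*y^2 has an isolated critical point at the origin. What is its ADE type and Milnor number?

Type A_6, Milnor number mu = 6.

The Hessian of f at 0 has rank 1. Corank 1: A-series; mu = 6 gives A_6.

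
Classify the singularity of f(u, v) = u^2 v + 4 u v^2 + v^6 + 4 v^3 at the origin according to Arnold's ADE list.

D7

The Hessian of f at 0 has rank 0. Corank 2; j^3 = v*(u + 2*v)^2 has shape L^2 M (L != M), so D-series; mu = 7 gives D_7.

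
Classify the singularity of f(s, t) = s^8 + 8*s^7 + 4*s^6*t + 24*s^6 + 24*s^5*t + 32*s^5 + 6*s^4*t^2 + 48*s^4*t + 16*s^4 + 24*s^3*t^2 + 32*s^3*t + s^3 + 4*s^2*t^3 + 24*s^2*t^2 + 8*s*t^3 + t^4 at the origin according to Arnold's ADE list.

E_6

The Hessian of f at 0 is [[0, 0], [0, 0]] with rank 0, so corank 2. A Groebner basis of the Jacobian ideal J(f) in C{s,t} is {t^4, s*t^2 + t^3/6, s^2}; counting standard monomials gives mu = 6. Corank 2; j^3 = s^3 is a perfect cube, so E-series; the 4-jet and mu = 6 give E_6.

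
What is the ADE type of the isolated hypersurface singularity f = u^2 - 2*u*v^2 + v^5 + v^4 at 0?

A_4

The Hessian of f at 0 has rank 1. Corank 1: A-series; mu = 4 gives A_4.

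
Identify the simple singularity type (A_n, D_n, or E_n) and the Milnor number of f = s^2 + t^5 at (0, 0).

The Hessian of f at 0 is [[2, 0], [0, 0]] with rank 1, so corank 1. A Groebner basis of the Jacobian ideal J(f) in C{s,t} is {t^4, s}; counting standard monomials gives mu = 4. Corank 1: A-series; mu = 4 gives A_4.

Type A4, Milnor number mu = 4.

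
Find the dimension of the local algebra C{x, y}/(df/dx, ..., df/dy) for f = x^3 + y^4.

6

The Hessian of f at 0 is [[0, 0], [0, 0]] with rank 0, so corank 2. A Groebner basis of the Jacobian ideal J(f) in C{x,y} is {y^3, x^2}; counting standard monomials gives mu = 6. Corank 2; j^3 = x^3 is a perfect cube, so E-series; the 4-jet and mu = 6 give E_6.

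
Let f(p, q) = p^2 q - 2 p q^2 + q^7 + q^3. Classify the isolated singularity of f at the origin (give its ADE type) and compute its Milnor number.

Type D_{8}, Milnor number mu = 8.

The Hessian of f at 0 is [[0, 0], [0, 0]] with rank 0, so corank 2. A Groebner basis of the Jacobian ideal J(f) in C{p,q} is {p^2/7 + q^6 - q^2/7, p^3 - q^3, p*q - q^2}; counting standard monomials gives mu = 8. Corank 2; j^3 = q*(p - q)^2 has shape L^2 M (L != M), so D-series; mu = 8 gives D_8.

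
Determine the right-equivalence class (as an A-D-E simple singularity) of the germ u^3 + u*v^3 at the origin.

E7

The Hessian of f at 0 has rank 0. Corank 2; j^3 = u^3 is a perfect cube, so E-series; the 4-jet and mu = 7 give E_7.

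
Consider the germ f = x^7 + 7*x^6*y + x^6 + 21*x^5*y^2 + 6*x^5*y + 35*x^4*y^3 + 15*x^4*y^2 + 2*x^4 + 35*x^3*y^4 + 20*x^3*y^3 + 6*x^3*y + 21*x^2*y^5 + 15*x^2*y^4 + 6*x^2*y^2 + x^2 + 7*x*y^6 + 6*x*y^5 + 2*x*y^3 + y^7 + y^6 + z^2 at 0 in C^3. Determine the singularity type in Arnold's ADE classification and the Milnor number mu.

The Hessian of f at 0 is [[2, 0, 0], [0, 0, 0], [0, 0, 2]] with rank 2, so corank 1. A Groebner basis of the Jacobian ideal J(f) in C{x,y,z} is {x*y + y^4, x*y^2 + x/3 + y^3/3, x^2, z}; counting standard monomials gives mu = 6. Corank 1: A-series; mu = 6 gives A_6.

Type A6, Milnor number mu = 6.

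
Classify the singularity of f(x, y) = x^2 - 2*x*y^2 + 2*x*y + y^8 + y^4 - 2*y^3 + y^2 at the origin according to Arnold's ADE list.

A_{7}

The Hessian of f at 0 has rank 1. Corank 1: A-series; mu = 7 gives A_7.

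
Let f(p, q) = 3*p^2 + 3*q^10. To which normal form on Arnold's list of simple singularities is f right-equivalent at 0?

A_9

The Hessian of f at 0 has rank 1. Corank 1: A-series; mu = 9 gives A_9.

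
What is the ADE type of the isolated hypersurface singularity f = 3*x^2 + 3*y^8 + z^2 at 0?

The Hessian of f at 0 is [[6, 0, 0], [0, 0, 0], [0, 0, 2]] with rank 2, so corank 1. A Groebner basis of the Jacobian ideal J(f) in C{x,y,z} is {y^7, x, z}; counting standard monomials gives mu = 7. Corank 1: A-series; mu = 7 gives A_7.

A_{7}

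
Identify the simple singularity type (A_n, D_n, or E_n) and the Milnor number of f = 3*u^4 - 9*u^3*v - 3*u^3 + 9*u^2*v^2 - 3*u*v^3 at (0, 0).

Type E_7, Milnor number mu = 7.

The Hessian of f at 0 has rank 0. Corank 2; j^3 = -3*u^3 is a perfect cube, so E-series; the 4-jet and mu = 7 give E_7.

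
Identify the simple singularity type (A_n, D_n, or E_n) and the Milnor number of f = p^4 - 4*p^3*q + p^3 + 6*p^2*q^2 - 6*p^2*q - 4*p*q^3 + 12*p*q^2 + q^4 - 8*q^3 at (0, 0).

Type E_{6}, Milnor number mu = 6.

The Hessian of f at 0 is [[0, 0], [0, 0]] with rank 0, so corank 2. A Groebner basis of the Jacobian ideal J(f) in C{p,q} is {q^4, p*q^2 - 5*q^3/3, p^2 - 4*p*q + 4*q^2}; counting standard monomials gives mu = 6. Corank 2; j^3 = (p - 2*q)^3 is a perfect cube, so E-series; the 4-jet and mu = 6 give E_6.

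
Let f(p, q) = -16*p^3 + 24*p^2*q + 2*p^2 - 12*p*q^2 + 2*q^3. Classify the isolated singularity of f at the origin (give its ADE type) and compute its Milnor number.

The Hessian of f at 0 is [[4, 0], [0, 0]] with rank 1, so corank 1. A Groebner basis of the Jacobian ideal J(f) in C{p,q} is {q^2, p}; counting standard monomials gives mu = 2. Corank 1: A-series; mu = 2 gives A_2.

Type A_{2}, Milnor number mu = 2.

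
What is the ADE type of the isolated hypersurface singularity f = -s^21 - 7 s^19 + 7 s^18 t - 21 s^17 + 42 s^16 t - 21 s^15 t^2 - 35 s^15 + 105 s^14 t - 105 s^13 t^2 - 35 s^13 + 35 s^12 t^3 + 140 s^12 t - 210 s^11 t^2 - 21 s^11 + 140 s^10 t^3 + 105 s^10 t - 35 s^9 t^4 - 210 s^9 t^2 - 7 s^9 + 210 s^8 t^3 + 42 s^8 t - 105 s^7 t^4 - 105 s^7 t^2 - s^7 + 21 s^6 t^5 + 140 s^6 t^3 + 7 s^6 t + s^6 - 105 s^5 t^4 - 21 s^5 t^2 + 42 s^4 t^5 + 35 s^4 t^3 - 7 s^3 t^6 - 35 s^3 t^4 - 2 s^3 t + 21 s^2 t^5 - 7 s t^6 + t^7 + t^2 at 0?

A_{6}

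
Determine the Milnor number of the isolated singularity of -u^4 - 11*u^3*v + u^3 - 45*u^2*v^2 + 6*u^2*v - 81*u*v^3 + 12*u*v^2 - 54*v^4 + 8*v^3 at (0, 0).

The Hessian of f at 0 is [[0, 0], [0, 0]] with rank 0, so corank 2. A Groebner basis of the Jacobian ideal J(f) in C{u,v} is {3*u^2 + 12*u*v + v^4 - v^3 + 12*v^2, u^3 - 30*u^2 - 120*u*v + 18*v^3 - 120*v^2, u^2*v + 9*u^2 + 36*u*v - 7*v^3 + 36*v^2, -2*u^2 + u*v^2 - 8*u*v + 8*v^3/3 - 8*v^2}; counting standard monomials gives mu = 7. Corank 2; j^3 = (u + 2*v)^3 is a perfect cube, so E-series; the 4-jet and mu = 7 give E_7.

7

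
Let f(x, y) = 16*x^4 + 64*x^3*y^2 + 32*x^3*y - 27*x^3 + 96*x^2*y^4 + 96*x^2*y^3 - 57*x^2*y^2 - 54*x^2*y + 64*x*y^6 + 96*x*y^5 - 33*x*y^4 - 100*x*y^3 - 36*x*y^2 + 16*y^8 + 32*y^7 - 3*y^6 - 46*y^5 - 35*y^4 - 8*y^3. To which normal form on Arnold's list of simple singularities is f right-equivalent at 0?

The Hessian of f at 0 is [[0, 0], [0, 0]] with rank 0, so corank 2. A Groebner basis of the Jacobian ideal J(f) in C{x,y} is {x^3 - 2*x^2 - 8*x*y/3 - 8*y^2/9, x^2*y + 10*x^2/3 + 40*x*y/9 + 40*y^2/27, -11*x^2/2 + x*y^2 - 22*x*y/3 - 22*y^2/9, 9*x^2 + 12*x*y + y^3 + 4*y^2}; counting standard monomials gives mu = 6. Corank 2; j^3 = -(3*x + 2*y)^3 is a perfect cube, so E-series; the 4-jet and mu = 6 give E_6.

E_6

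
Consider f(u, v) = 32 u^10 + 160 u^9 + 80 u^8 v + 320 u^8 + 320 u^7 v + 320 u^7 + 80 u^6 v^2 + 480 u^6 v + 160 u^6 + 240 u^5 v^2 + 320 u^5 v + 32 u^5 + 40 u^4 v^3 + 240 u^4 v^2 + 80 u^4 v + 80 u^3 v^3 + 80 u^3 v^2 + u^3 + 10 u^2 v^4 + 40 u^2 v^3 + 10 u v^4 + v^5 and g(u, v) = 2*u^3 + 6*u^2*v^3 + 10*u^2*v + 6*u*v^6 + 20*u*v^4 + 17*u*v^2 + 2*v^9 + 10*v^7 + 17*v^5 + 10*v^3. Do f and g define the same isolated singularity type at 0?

No.

The Hessian of f at 0 is [[0, 0], [0, 0]] with rank 0, so corank 2. A Groebner basis of the Jacobian ideal J(f) in C{u,v} is {v^5, u*v^3 + v^4/8, u^2}; counting standard monomials gives mu = 8. Corank 2; j^3 = u^3 is a perfect cube, so E-series; the 5-jet and mu = 8 give E_8. The Hessian of g at 0 is [[0, 0], [0, 0]] with rank 0, so corank 2. A Groebner basis of the Jacobian ideal J(g) in C{u,v} is {v^3, u^2 - 11*v^2/2, u*v + 5*v^2/2}; counting standard monomials gives mu = 4. Corank 2; j^3 = (u + 2*v)*(2*u^2 + 6*u*v + 5*v^2) splits into three distinct lines over C (the quadratic factor has nonzero discriminant), so D_4. f is E_8 but g is D_4, hence not right-equivalent.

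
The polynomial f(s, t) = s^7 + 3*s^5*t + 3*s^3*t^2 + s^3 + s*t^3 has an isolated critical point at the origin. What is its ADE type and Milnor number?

Type E_7, Milnor number mu = 7.

The Hessian of f at 0 has rank 0. Corank 2; j^3 = s^3 is a perfect cube, so E-series; the 4-jet and mu = 7 give E_7.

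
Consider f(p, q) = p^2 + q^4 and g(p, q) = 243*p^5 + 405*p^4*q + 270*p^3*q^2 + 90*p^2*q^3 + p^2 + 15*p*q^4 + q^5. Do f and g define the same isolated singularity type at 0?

The Hessian of f at 0 has rank 1. Corank 1: A-series; mu = 3 gives A_3. The Hessian of g at 0 has rank 1. Corank 1: A-series; mu = 4 gives A_4. f is A_3 but g is A_4, hence not right-equivalent.

No.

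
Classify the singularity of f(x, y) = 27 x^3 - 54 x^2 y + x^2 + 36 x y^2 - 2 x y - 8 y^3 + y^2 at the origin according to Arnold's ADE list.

A_{2}

The Hessian of f at 0 has rank 1. Corank 1: A-series; mu = 2 gives A_2.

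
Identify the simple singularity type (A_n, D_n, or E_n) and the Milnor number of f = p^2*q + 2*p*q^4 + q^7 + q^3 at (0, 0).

The Hessian of f at 0 has rank 0. Corank 2; j^3 = q*(p^2 + q^2) splits into three distinct lines over C (the quadratic factor has nonzero discriminant), so D_4.

Type D4, Milnor number mu = 4.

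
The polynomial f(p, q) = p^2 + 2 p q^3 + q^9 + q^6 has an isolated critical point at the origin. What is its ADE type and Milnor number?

Type A8, Milnor number mu = 8.

The Hessian of f at 0 is [[2, 0], [0, 0]] with rank 1, so corank 1. A Groebner basis of the Jacobian ideal J(f) in C{p,q} is {p^2*q^2, p^3, p + q^3}; counting standard monomials gives mu = 8. Corank 1: A-series; mu = 8 gives A_8.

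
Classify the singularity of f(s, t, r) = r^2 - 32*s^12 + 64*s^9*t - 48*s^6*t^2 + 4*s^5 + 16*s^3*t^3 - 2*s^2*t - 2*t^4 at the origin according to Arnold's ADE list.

D5

The Hessian of f at 0 is [[0, 0, 0], [0, 0, 0], [0, 0, 2]] with rank 1, so corank 2. A Groebner basis of the Jacobian ideal J(f) in C{s,t,r} is {s^3, s^2/4 + t^3, s*t, r}; counting standard monomials gives mu = 5. Corank 2; j^3 = -2*s^2*t has shape L^2 M (L != M), so D-series; mu = 5 gives D_5.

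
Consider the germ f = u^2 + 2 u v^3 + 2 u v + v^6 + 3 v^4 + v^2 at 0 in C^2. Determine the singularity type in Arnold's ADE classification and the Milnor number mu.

The Hessian of f at 0 has rank 1. Corank 1: A-series; mu = 3 gives A_3.

Type A_{3}, Milnor number mu = 3.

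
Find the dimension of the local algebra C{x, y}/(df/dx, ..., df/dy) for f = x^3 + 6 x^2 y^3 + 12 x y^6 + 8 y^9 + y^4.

The Hessian of f at 0 has rank 0. Corank 2; j^3 = x^3 is a perfect cube, so E-series; the 4-jet and mu = 6 give E_6.

6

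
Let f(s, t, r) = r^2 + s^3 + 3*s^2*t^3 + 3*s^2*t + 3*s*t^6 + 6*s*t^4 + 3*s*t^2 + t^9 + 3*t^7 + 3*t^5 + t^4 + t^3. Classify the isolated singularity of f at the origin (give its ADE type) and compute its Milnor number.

The Hessian of f at 0 has rank 1. Corank 2; j^3 = (s + t)^3 is a perfect cube, so E-series; the 4-jet and mu = 6 give E_6.

Type E_{6}, Milnor number mu = 6.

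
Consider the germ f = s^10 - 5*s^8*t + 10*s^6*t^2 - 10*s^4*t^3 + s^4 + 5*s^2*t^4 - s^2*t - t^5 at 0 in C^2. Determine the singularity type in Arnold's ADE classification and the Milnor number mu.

Type D6, Milnor number mu = 6.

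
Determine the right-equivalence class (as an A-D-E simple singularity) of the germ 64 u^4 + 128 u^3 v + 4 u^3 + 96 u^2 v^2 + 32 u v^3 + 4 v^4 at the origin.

The Hessian of f at 0 has rank 0. Corank 2; j^3 = 4*u^3 is a perfect cube, so E-series; the 4-jet and mu = 6 give E_6.

E6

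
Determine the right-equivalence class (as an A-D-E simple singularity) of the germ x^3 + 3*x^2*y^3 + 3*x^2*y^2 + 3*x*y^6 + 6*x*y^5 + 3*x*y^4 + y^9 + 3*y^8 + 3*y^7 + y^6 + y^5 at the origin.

The Hessian of f at 0 has rank 0. Corank 2; j^3 = x^3 is a perfect cube, so E-series; the 5-jet and mu = 8 give E_8.

E8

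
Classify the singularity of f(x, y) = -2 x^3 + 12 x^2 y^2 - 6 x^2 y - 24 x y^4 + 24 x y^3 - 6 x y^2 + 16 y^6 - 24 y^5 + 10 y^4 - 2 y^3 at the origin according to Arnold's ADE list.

E6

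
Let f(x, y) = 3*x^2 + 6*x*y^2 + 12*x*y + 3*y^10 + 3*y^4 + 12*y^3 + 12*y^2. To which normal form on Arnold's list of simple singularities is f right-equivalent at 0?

A9

The Hessian of f at 0 has rank 1. Corank 1: A-series; mu = 9 gives A_9.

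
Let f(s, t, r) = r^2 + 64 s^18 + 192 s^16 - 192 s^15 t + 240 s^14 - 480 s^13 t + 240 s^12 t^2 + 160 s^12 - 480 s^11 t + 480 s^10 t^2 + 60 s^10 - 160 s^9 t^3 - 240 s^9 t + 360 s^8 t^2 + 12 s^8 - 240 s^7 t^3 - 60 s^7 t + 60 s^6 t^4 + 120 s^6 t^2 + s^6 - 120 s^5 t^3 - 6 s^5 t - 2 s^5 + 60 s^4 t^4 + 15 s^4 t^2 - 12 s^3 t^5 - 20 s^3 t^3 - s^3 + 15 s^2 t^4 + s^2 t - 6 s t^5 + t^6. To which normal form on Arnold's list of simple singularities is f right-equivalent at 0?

The Hessian of f at 0 is [[0, 0, 0], [0, 0, 0], [0, 0, 2]] with rank 1, so corank 2. A Groebner basis of the Jacobian ideal J(f) in C{s,t,r} is {s*t/6 + t^5, s*t^2, s^2 - s*t, r}; counting standard monomials gives mu = 7. Corank 2; j^3 = -s^2*(s - t) has shape L^2 M (L != M), so D-series; mu = 7 gives D_7.

D7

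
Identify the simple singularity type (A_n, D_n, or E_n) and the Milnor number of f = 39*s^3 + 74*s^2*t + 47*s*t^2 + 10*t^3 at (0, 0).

Type D_4, Milnor number mu = 4.

The Hessian of f at 0 has rank 0. Corank 2; j^3 = (3*s + 2*t)*(13*s^2 + 16*s*t + 5*t^2) splits into three distinct lines over C (the quadratic factor has nonzero discriminant), so D_4.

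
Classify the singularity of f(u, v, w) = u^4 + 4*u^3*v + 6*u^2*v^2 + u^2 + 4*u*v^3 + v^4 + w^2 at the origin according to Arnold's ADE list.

A3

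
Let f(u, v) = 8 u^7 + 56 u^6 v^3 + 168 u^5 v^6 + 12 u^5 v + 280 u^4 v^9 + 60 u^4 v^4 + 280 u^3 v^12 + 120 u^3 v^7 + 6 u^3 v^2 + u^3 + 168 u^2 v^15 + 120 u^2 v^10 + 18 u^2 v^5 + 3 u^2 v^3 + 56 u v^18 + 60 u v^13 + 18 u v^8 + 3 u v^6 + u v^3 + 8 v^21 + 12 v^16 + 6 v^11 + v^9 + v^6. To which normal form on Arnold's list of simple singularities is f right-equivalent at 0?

The Hessian of f at 0 has rank 0. Corank 2; j^3 = u^3 is a perfect cube, so E-series; the 4-jet and mu = 7 give E_7.

E_{7}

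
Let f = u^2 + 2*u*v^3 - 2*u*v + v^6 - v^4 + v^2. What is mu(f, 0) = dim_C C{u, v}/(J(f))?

3

The Hessian of f at 0 is [[2, -2], [-2, 2]] with rank 1, so corank 1. A Groebner basis of the Jacobian ideal J(f) in C{u,v} is {v^3, u - v}; counting standard monomials gives mu = 3. Corank 1: A-series; mu = 3 gives A_3.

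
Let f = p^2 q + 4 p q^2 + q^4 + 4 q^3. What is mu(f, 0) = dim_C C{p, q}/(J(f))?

5

The Hessian of f at 0 is [[0, 0], [0, 0]] with rank 0, so corank 2. A Groebner basis of the Jacobian ideal J(f) in C{p,q} is {p^3 - 2*p^2 + 8*q^2, p^2/4 + q^3 - q^2, p*q + 2*q^2}; counting standard monomials gives mu = 5. Corank 2; j^3 = q*(p + 2*q)^2 has shape L^2 M (L != M), so D-series; mu = 5 gives D_5.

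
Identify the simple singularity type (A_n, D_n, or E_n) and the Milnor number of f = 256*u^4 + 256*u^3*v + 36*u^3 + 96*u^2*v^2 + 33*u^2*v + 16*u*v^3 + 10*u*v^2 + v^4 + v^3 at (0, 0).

Type D_{5}, Milnor number mu = 5.

The Hessian of f at 0 has rank 0. Corank 2; j^3 = (3*u + v)^2*(4*u + v) has shape L^2 M (L != M), so D-series; mu = 5 gives D_5.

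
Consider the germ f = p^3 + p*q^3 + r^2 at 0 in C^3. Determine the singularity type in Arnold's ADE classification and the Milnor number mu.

The Hessian of f at 0 has rank 1. Corank 2; j^3 = p^3 is a perfect cube, so E-series; the 4-jet and mu = 7 give E_7.

Type E_{7}, Milnor number mu = 7.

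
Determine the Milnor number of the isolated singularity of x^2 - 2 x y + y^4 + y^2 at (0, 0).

The Hessian of f at 0 has rank 1. Corank 1: A-series; mu = 3 gives A_3.

3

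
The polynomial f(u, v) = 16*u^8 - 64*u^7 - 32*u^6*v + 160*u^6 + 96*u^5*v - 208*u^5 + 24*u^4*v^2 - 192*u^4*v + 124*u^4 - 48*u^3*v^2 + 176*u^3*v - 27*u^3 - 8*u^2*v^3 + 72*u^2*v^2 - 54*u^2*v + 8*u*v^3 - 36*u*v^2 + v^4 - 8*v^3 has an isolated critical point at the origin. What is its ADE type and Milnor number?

Type E_{6}, Milnor number mu = 6.

The Hessian of f at 0 is [[0, 0], [0, 0]] with rank 0, so corank 2. A Groebner basis of the Jacobian ideal J(f) in C{u,v} is {u^3 + 27*u^2/8 + 9*u*v/2 + 3*v^2/2, u^2*v - 45*u^2/8 - 15*u*v/2 - 5*v^2/2, 297*u^2/32 + u*v^2 + 99*u*v/8 + 33*v^2/8, -243*u^2/16 - 81*u*v/4 + v^3 - 27*v^2/4}; counting standard monomials gives mu = 6. Corank 2; j^3 = -(3*u + 2*v)^3 is a perfect cube, so E-series; the 4-jet and mu = 6 give E_6.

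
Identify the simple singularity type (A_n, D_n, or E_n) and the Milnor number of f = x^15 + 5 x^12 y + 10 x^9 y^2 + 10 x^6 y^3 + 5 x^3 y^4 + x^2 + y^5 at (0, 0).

Type A_4, Milnor number mu = 4.

The Hessian of f at 0 has rank 1. Corank 1: A-series; mu = 4 gives A_4.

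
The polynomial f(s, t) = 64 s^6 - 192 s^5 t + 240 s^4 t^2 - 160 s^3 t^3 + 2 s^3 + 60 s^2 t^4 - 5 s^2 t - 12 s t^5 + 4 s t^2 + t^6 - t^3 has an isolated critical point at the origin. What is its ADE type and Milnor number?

Type D_7, Milnor number mu = 7.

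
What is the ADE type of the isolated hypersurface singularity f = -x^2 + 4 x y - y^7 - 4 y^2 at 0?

The Hessian of f at 0 is [[-2, 4], [4, -8]] with rank 1, so corank 1. A Groebner basis of the Jacobian ideal J(f) in C{x,y} is {y^6, x - 2*y}; counting standard monomials gives mu = 6. Corank 1: A-series; mu = 6 gives A_6.

A6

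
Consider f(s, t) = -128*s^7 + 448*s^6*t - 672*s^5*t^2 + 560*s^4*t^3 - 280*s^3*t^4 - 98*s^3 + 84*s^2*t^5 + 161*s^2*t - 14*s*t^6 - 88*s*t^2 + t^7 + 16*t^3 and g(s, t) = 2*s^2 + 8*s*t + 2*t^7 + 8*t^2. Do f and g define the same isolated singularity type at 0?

The Hessian of f at 0 has rank 0. Corank 2; j^3 = -(2*s - t)*(7*s - 4*t)^2 has shape L^2 M (L != M), so D-series; mu = 8 gives D_8. The Hessian of g at 0 has rank 1. Corank 1: A-series; mu = 6 gives A_6. f is D_8 but g is A_6, hence not right-equivalent.

No.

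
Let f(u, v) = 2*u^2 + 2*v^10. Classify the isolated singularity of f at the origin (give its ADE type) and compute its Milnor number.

Type A_{9}, Milnor number mu = 9.

The Hessian of f at 0 has rank 1. Corank 1: A-series; mu = 9 gives A_9.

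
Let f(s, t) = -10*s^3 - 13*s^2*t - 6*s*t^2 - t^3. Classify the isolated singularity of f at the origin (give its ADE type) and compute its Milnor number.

The Hessian of f at 0 is [[0, 0], [0, 0]] with rank 0, so corank 2. A Groebner basis of the Jacobian ideal J(f) in C{s,t} is {t^3, s^2 - 3*t^2/11, s*t + 6*t^2/11}; counting standard monomials gives mu = 4. Corank 2; j^3 = -(2*s + t)*(5*s^2 + 4*s*t + t^2) splits into three distinct lines over C (the quadratic factor has nonzero discriminant), so D_4.

Type D_{4}, Milnor number mu = 4.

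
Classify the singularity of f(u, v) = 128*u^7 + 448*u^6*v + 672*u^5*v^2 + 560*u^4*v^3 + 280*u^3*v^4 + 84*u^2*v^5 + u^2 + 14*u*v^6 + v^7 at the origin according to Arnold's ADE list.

A6

The Hessian of f at 0 has rank 1. Corank 1: A-series; mu = 6 gives A_6.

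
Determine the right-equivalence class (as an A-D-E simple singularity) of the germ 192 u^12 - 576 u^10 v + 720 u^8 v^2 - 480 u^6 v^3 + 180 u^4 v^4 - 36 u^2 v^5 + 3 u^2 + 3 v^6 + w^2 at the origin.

A_5

The Hessian of f at 0 has rank 2. Corank 1: A-series; mu = 5 gives A_5.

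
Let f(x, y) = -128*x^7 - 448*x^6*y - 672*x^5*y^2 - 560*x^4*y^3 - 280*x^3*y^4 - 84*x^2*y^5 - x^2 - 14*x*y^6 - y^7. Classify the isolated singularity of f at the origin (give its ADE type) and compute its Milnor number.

Type A_6, Milnor number mu = 6.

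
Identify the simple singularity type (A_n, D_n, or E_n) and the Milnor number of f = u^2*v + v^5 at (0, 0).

The Hessian of f at 0 has rank 0. Corank 2; j^3 = u^2*v has shape L^2 M (L != M), so D-series; mu = 6 gives D_6.

Type D_6, Milnor number mu = 6.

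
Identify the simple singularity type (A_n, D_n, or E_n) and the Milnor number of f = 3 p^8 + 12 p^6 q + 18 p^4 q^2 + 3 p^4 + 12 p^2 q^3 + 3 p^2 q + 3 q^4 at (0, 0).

Type D_{5}, Milnor number mu = 5.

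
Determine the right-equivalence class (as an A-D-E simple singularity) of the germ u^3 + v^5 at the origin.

The Hessian of f at 0 is [[0, 0], [0, 0]] with rank 0, so corank 2. A Groebner basis of the Jacobian ideal J(f) in C{u,v} is {v^4, u^2}; counting standard monomials gives mu = 8. Corank 2; j^3 = u^3 is a perfect cube, so E-series; the 5-jet and mu = 8 give E_8.

E8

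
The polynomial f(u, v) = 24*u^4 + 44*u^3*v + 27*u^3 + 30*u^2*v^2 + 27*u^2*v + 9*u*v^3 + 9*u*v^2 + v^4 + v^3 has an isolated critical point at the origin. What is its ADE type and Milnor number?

Type E_7, Milnor number mu = 7.

The Hessian of f at 0 has rank 0. Corank 2; j^3 = (3*u + v)^3 is a perfect cube, so E-series; the 4-jet and mu = 7 give E_7.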